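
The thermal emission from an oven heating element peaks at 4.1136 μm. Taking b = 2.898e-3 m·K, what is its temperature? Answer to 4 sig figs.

Wien's law gives T = b/λ_max = (2.898×10⁻³ m·K)/(4.1136×10⁻⁶ m) = 704.5 K.

T ≈ 704.5 K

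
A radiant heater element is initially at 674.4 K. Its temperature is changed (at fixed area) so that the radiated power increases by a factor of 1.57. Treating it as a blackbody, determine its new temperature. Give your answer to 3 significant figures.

P ∝ T⁴, so T₂/T₁ = (P₂/P₁)^(1/4) = (1.57)^(1/4) = 1.11937.
T₂ = 674.4 × 1.11937 = 755 K.

T₂ ≈ 755 K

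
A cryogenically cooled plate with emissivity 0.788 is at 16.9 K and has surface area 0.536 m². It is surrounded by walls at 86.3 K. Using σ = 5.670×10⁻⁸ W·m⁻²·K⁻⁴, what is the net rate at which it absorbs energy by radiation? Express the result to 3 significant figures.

Net gain ≈ 1.33 W

Area A = 0.536 m².
Net radiated power P_net = εσA(T⁴ − T₀⁴) = 0.788×5.670×10⁻⁸×0.536×(16.9⁴ − 86.3⁴).
T⁴ − T₀⁴ = 81573.1 − 5.54681×10⁷ = -5.53865×10⁷ K⁴, so P_net = -1.33 W — negative, meaning a net gain of 1.33 W.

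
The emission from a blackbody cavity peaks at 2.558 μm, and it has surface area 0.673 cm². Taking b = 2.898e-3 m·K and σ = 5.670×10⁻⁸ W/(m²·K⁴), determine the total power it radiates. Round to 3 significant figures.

P ≈ 6.29 W

Wien's law: T = b/λ_max = 2.898×10⁻³/2.558×10⁻⁶ = 1132.92 K.
Area A = 0.673 cm² = 6.73×10⁻⁵ m².
Then P = σAT⁴ = 5.670×10⁻⁸×6.73×10⁻⁵×(1132.92)⁴ = 6.29 W.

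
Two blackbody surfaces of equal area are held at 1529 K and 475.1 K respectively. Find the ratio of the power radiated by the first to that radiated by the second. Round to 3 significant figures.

P₁/P₂ ≈ 107

With equal areas, P₁/P₂ = (T₁/T₂)⁴ = (1529/475.1)⁴ = 107.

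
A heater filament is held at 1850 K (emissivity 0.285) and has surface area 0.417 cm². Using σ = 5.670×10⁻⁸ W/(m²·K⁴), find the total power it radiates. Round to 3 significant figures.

Area A = 0.417 cm² = 4.17×10⁻⁵ m².
P = εσAT⁴ = 0.285 × 5.670×10⁻⁸ × 4.17×10⁻⁵ × (1850)⁴ = 7.89 W.

P ≈ 7.89 W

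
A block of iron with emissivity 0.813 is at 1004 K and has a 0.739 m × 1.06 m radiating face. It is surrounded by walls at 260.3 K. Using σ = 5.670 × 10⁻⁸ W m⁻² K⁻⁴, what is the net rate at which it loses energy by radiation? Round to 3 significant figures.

Area A = 0.739 × 1.06 = 0.78334 m².
Net radiated power P_net = εσA(T⁴ − T₀⁴) = 0.813×5.670×10⁻⁸×0.78334×(1004⁴ − 260.3⁴).
T⁴ − T₀⁴ = 1.01610×10¹² − 4.59089×10⁹ = 1.01151×10¹² K⁴, so P_net = 3.65×10⁴ W.

Net loss ≈ 3.65×10⁴ W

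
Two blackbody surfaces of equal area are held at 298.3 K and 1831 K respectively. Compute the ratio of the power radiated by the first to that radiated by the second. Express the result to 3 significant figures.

P₁/P₂ ≈ 7.04×10⁻⁴

With equal areas, P₁/P₂ = (T₁/T₂)⁴ = (298.3/1831)⁴ = 7.04×10⁻⁴.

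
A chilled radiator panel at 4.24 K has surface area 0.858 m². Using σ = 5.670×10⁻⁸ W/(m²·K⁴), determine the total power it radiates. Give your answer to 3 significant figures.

Area A = 0.858 m².
P = σAT⁴ = 5.670×10⁻⁸ × 0.858 × (4.24)⁴ = 1.57×10⁻⁵ W.

P ≈ 1.57×10⁻⁵ W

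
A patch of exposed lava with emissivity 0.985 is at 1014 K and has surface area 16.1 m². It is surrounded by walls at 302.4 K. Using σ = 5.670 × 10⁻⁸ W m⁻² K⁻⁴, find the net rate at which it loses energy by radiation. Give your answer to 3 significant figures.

Net loss ≈ 9.43×10⁵ W

Area A = 16.1 m².
Net radiated power P_net = εσA(T⁴ − T₀⁴) = 0.985×5.670×10⁻⁸×16.1×(1014⁴ − 302.4⁴).
T⁴ − T₀⁴ = 1.05719×10¹² − 8.36233×10⁹ = 1.04883×10¹² K⁴, so P_net = 9.43×10⁵ W.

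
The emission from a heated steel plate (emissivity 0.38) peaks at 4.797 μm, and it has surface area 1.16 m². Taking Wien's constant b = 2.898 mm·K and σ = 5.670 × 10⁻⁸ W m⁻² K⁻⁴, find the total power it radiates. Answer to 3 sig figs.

P ≈ 3.33×10³ W

Wien's law: T = b/λ_max = 2.898×10⁻³/4.797×10⁻⁶ = 604.128 K.
Area A = 1.16 m².
Then P = εσAT⁴ = 0.38×5.670×10⁻⁸×1.16×(604.128)⁴ = 3.33×10³ W.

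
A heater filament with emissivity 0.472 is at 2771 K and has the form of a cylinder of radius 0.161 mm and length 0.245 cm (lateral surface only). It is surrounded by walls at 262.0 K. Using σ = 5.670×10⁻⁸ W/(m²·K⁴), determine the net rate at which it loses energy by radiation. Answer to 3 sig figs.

Lateral area A = 2πrL = 2π×1.61×10⁻⁴×2.45×10⁻³ = 2.47840×10⁻⁶ m².
Net radiated power P_net = εσA(T⁴ − T₀⁴) = 0.472×5.670×10⁻⁸×2.47840×10⁻⁶×(2771⁴ − 262.0⁴).
T⁴ − T₀⁴ = 5.89585×10¹³ − 4.71200×10⁹ = 5.89538×10¹³ K⁴, so P_net = 3.91 W.

Net loss ≈ 3.91 W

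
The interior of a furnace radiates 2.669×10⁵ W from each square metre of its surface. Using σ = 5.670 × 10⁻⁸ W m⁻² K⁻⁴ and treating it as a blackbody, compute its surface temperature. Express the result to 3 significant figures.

T ≈ 1.47×10³ K

I = σT⁴, so T = (I/σ)^(1/4) = (2.669×10⁵/(5.670×10⁻⁸))^(1/4) = 1.47×10³ K.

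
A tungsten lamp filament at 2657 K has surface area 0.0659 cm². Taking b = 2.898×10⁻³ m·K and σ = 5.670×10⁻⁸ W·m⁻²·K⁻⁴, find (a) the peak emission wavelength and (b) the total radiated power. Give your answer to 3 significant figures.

(a) λ_max = b/T = 2.898×10⁻³/2657 = 1.091×10⁻⁶ m = 1.09×10³ nm.
Area A = 0.0659 cm² = 6.59×10⁻⁶ m².
(b) P = σAT⁴ = 5.670×10⁻⁸×6.59×10⁻⁶×(2657)⁴ = 18.6 W.

λ_max ≈ 1.09×10³ nm; P ≈ 18.6 W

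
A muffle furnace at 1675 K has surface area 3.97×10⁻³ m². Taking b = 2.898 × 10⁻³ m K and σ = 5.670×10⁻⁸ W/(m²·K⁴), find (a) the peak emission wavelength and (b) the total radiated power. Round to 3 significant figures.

λ_max ≈ 1.73 μm; P ≈ 1.77×10³ W

(a) λ_max = b/T = 2.898×10⁻³/1675 = 1.730×10⁻⁶ m = 1.73 μm.
Area A = 3.97×10⁻³ m².
(b) P = σAT⁴ = 5.670×10⁻⁸×3.97×10⁻³×(1675)⁴ = 1.77×10³ W.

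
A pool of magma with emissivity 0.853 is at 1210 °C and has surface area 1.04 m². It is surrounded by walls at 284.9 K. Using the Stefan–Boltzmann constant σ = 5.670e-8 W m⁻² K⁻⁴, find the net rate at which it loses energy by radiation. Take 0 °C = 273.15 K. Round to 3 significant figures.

T = 1210 °C + 273.15 = 1483.15 K.
Area A = 1.04 m².
Net radiated power P_net = εσA(T⁴ − T₀⁴) = 0.853×5.670×10⁻⁸×1.04×(1483.15⁴ − 284.9⁴).
T⁴ − T₀⁴ = 4.83883×10¹² − 6.58825×10⁹ = 4.83224×10¹² K⁴, so P_net = 2.43×10⁵ W.

Net loss ≈ 2.43×10⁵ W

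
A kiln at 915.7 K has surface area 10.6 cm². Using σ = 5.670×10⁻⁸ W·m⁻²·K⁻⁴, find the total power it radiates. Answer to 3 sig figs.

Area A = 10.6 cm² = 1.06×10⁻³ m².
P = σAT⁴ = 5.670×10⁻⁸ × 1.06×10⁻³ × (915.7)⁴ = 42.3 W.

P ≈ 42.3 W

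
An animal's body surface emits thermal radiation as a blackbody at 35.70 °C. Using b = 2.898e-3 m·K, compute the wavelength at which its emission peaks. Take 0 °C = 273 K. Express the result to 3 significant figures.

λ_max ≈ 9.39 μm

T = 35.70 °C + 273 = 308.70 K.
Wien's displacement law: λ_max = b/T = (2.898×10⁻³ m·K)/(308.70 K) = 9.388×10⁻⁶ m.
That is 9.39 μm, in the infrared range.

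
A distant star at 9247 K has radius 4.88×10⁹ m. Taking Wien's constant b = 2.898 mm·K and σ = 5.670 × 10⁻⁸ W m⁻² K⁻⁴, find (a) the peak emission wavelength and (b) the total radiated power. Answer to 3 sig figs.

(a) λ_max = b/T = 2.898×10⁻³/9247 = 3.134×10⁻⁷ m = 0.313 μm.
Surface area A = 4πR² = 4π(4.88×10⁹ m)² = 2.99261×10²⁰ m².
(b) P = σAT⁴ = 5.670×10⁻⁸×2.99261×10²⁰×(9247)⁴ = 1.24×10²⁹ W.

λ_max ≈ 0.313 μm; P ≈ 1.24×10²⁹ W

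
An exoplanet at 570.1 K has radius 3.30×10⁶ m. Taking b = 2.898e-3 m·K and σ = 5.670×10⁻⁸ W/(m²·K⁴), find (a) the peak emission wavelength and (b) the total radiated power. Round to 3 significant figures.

λ_max ≈ 5.08 μm; P ≈ 8.20×10¹⁷ W

(a) λ_max = b/T = 2.898×10⁻³/570.1 = 5.083×10⁻⁶ m = 5.08 μm.
Surface area A = 4πR² = 4π(3.30×10⁶ m)² = 1.36848×10¹⁴ m².
(b) P = σAT⁴ = 5.670×10⁻⁸×1.36848×10¹⁴×(570.1)⁴ = 8.20×10¹⁷ W.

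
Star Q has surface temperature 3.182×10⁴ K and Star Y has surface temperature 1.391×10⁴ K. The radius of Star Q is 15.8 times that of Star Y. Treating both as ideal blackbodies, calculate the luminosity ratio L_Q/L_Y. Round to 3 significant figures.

L ∝ R²T⁴, so L_Q/L_Y = (R_Q/R_Y)²(T_Q/T_Y)⁴ = (15.8)² × (3.182×10⁴/1.391×10⁴)⁴ = 249.64 × 27.3837 = 6.84×10³.

L_Q/L_Y ≈ 6.84×10³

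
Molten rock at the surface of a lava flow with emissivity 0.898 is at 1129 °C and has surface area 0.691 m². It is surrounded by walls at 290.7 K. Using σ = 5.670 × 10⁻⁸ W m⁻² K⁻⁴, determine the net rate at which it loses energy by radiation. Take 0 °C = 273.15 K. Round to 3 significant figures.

T = 1129 °C + 273.15 = 1402.15 K.
Area A = 0.691 m².
Net radiated power P_net = εσA(T⁴ − T₀⁴) = 0.898×5.670×10⁻⁸×0.691×(1402.15⁴ − 290.7⁴).
T⁴ − T₀⁴ = 3.86525×10¹² − 7.14135×10⁹ = 3.85811×10¹² K⁴, so P_net = 1.36×10⁵ W.

Net loss ≈ 1.36×10⁵ W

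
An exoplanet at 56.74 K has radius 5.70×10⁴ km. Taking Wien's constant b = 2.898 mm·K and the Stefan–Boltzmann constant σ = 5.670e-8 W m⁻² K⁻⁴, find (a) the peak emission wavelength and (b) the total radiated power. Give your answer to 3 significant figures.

λ_max ≈ 51.1 μm; P ≈ 2.40×10¹⁶ W

(a) λ_max = b/T = 2.898×10⁻³/56.74 = 5.108×10⁻⁵ m = 51.1 μm.
Surface area A = 4πR² = 4π(5.70×10⁷ m)² = 4.08281×10¹⁶ m².
(b) P = σAT⁴ = 5.670×10⁻⁸×4.08281×10¹⁶×(56.74)⁴ = 2.40×10¹⁶ W.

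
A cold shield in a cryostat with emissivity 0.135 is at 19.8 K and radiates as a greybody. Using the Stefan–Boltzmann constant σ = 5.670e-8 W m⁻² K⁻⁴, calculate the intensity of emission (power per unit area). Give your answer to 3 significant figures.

Stefan–Boltzmann: I = εσT⁴ = 0.135 × 5.670×10⁻⁸ × (19.8)⁴ = 1.18×10⁻³ W/m².

I ≈ 1.18×10⁻³ W/m²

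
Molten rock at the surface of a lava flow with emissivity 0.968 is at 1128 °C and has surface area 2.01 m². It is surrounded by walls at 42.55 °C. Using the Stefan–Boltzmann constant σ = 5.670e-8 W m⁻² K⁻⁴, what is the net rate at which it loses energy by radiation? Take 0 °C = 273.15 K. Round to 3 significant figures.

T = 1128 °C + 273.15 = 1401.15 K.
Surroundings: T = 42.55 °C + 273.15 = 315.70 K.
Area A = 2.01 m².
Net radiated power P_net = εσA(T⁴ − T₀⁴) = 0.968×5.670×10⁻⁸×2.01×(1401.15⁴ − 315.70⁴).
T⁴ − T₀⁴ = 3.85424×10¹² − 9.93341×10⁹ = 3.84431×10¹² K⁴, so P_net = 4.24×10⁵ W.

Net loss ≈ 4.24×10⁵ W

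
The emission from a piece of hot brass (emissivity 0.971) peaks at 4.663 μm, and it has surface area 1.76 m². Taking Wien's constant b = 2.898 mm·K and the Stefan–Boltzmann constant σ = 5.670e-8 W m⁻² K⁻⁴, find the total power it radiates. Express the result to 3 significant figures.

P ≈ 1.45×10⁴ W

Wien's law: T = b/λ_max = 2.898×10⁻³/4.663×10⁻⁶ = 621.488 K.
Area A = 1.76 m².
Then P = εσAT⁴ = 0.971×5.670×10⁻⁸×1.76×(621.488)⁴ = 1.45×10⁴ W.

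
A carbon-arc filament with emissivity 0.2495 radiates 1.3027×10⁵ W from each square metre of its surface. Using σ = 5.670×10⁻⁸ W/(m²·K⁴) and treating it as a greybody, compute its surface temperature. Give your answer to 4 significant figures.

T ≈ 1742 K

I = εσT⁴, so T = (I/εσ)^(1/4) = (1.3027×10⁵/(0.2495×5.670×10⁻⁸))^(1/4) = 1742 K.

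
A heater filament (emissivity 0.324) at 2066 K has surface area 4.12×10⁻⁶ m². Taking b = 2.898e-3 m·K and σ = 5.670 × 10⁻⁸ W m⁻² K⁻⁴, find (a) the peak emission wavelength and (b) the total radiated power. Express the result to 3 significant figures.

λ_max ≈ 1.40 μm; P ≈ 1.38 W

(a) λ_max = b/T = 2.898×10⁻³/2066 = 1.403×10⁻⁶ m = 1.40 μm.
Area A = 4.12×10⁻⁶ m².
(b) P = εσAT⁴ = 0.324×5.670×10⁻⁸×4.12×10⁻⁶×(2066)⁴ = 1.38 W.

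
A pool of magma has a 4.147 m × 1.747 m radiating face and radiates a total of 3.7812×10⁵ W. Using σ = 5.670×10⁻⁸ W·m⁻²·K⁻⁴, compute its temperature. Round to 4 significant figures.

Area A = 4.147 × 1.747 = 7.24481 m².
P = σAT⁴ ⇒ T = (P/(σA))^(1/4) = (3.7812×10⁵/(5.670×10⁻⁸×7.24481))^(1/4) = 979.5 K.

T ≈ 979.5 K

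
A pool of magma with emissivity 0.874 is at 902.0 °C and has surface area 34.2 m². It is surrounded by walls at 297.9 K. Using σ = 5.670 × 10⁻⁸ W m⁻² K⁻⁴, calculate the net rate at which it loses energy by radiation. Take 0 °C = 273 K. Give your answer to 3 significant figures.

T = 902.0 °C + 273 = 1175.0 K.
Area A = 34.2 m².
Net radiated power P_net = εσA(T⁴ − T₀⁴) = 0.874×5.670×10⁻⁸×34.2×(1175.0⁴ − 297.9⁴).
T⁴ − T₀⁴ = 1.90613×10¹² − 7.87557×10⁹ = 1.89825×10¹² K⁴, so P_net = 3.22×10⁶ W.

Net loss ≈ 3.22×10⁶ W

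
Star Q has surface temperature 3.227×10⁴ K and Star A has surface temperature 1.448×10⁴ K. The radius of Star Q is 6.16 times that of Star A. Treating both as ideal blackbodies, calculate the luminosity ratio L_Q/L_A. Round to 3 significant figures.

L_Q/L_A ≈ 936

L ∝ R²T⁴, so L_Q/L_A = (R_Q/R_A)²(T_Q/T_A)⁴ = (6.16)² × (3.227×10⁴/1.448×10⁴)⁴ = 37.9456 × 24.6673 = 936.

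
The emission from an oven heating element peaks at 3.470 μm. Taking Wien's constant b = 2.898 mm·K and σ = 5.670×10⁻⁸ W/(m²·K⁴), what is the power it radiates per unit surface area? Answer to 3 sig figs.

I ≈ 2.76×10⁴ W/m²

Wien's law: T = b/λ_max = 2.898×10⁻³/3.470×10⁻⁶ = 835.159 K.
Then I = σT⁴ = 5.670×10⁻⁸×(835.159)⁴ = 2.76×10⁴ W/m².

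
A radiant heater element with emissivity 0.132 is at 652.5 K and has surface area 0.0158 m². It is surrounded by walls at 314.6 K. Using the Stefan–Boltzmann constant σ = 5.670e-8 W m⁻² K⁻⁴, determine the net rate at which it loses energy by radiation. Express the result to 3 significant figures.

Net loss ≈ 20.3 W

Area A = 0.0158 m².
Net radiated power P_net = εσA(T⁴ − T₀⁴) = 0.132×5.670×10⁻⁸×0.0158×(652.5⁴ − 314.6⁴).
T⁴ − T₀⁴ = 1.81268×10¹¹ − 9.79569×10⁹ = 1.71472×10¹¹ K⁴, so P_net = 20.3 W.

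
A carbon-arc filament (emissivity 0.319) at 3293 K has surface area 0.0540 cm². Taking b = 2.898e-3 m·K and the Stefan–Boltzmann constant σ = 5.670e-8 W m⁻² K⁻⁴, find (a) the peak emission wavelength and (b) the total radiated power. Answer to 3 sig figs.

λ_max ≈ 0.880 μm; P ≈ 11.5 W

(a) λ_max = b/T = 2.898×10⁻³/3293 = 8.800×10⁻⁷ m = 0.880 μm.
Area A = 0.0540 cm² = 5.40×10⁻⁶ m².
(b) P = εσAT⁴ = 0.319×5.670×10⁻⁸×5.40×10⁻⁶×(3293)⁴ = 11.5 W.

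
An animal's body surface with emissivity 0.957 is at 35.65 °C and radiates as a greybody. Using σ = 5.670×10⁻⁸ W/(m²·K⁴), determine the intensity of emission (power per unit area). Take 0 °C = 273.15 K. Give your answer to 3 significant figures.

I ≈ 493 W/m²

T = 35.65 °C + 273.15 = 308.80 K.
Stefan–Boltzmann: I = εσT⁴ = 0.957 × 5.670×10⁻⁸ × (308.80)⁴ = 493 W/m².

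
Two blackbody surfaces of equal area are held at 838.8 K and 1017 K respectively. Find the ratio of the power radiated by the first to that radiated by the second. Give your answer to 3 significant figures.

P₁/P₂ ≈ 0.463

With equal areas, P₁/P₂ = (T₁/T₂)⁴ = (838.8/1017)⁴ = 0.463.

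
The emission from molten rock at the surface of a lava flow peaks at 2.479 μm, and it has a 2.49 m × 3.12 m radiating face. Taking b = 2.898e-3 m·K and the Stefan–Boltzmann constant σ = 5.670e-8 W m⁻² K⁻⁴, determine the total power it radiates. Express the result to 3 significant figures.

Wien's law: T = b/λ_max = 2.898×10⁻³/2.479×10⁻⁶ = 1169.02 K.
Area A = 2.49 × 3.12 = 7.7688 m².
Then P = σAT⁴ = 5.670×10⁻⁸×7.7688×(1169.02)⁴ = 8.23×10⁵ W.

P ≈ 8.23×10⁵ W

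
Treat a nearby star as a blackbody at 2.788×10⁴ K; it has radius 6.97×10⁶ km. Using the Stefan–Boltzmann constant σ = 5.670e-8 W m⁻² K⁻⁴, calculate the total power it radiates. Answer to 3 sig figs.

Surface area A = 4πR² = 4π(6.97×10⁹ m)² = 6.10486×10²⁰ m².
P = σAT⁴ = 5.670×10⁻⁸ × 6.10486×10²⁰ × (2.788×10⁴)⁴ = 2.09×10³¹ W.

P ≈ 2.09×10³¹ W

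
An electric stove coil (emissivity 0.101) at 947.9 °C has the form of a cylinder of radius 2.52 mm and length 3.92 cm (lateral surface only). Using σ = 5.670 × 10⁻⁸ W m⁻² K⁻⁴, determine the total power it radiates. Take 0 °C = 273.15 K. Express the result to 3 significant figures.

P ≈ 7.90 W

T = 947.9 °C + 273.15 = 1221.05 K.
Lateral area A = 2πrL = 2π×2.52×10⁻³×0.0392 = 6.20678×10⁻⁴ m².
P = εσAT⁴ = 0.101 × 5.670×10⁻⁸ × 6.20678×10⁻⁴ × (1221.05)⁴ = 7.90 W.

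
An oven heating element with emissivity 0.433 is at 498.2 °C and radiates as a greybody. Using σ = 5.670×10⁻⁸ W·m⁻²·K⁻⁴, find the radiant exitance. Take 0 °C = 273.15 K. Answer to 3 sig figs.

I ≈ 8.69×10³ W/m²

T = 498.2 °C + 273.15 = 771.35 K.
Stefan–Boltzmann: I = εσT⁴ = 0.433 × 5.670×10⁻⁸ × (771.35)⁴ = 8.69×10³ W/m².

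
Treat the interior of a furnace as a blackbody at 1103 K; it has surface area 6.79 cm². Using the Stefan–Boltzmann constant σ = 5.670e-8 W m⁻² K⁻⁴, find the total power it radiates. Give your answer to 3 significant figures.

P ≈ 57.0 W

Area A = 6.79 cm² = 6.79×10⁻⁴ m².
P = σAT⁴ = 5.670×10⁻⁸ × 6.79×10⁻⁴ × (1103)⁴ = 57.0 W.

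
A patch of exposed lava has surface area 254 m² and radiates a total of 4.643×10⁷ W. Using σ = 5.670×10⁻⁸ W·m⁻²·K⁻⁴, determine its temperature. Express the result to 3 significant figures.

Area A = 254 m².
P = σAT⁴ ⇒ T = (P/(σA))^(1/4) = (4.643×10⁷/(5.670×10⁻⁸×254))^(1/4) = 1.34×10³ K.

T ≈ 1.34×10³ K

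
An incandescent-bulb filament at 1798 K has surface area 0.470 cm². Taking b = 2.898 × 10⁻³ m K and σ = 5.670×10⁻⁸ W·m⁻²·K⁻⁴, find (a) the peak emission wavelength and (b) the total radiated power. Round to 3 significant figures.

(a) λ_max = b/T = 2.898×10⁻³/1798 = 1.612×10⁻⁶ m = 1.61×10³ nm.
Area A = 0.470 cm² = 4.70×10⁻⁵ m².
(b) P = σAT⁴ = 5.670×10⁻⁸×4.70×10⁻⁵×(1798)⁴ = 27.9 W.

λ_max ≈ 1.61×10³ nm; P ≈ 27.9 W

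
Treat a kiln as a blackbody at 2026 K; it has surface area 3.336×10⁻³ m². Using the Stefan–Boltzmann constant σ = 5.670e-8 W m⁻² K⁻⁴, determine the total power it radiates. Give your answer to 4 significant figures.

P ≈ 3187 W

Area A = 3.336×10⁻³ m².
P = σAT⁴ = 5.670×10⁻⁸ × 3.336×10⁻³ × (2026)⁴ = 3187 W.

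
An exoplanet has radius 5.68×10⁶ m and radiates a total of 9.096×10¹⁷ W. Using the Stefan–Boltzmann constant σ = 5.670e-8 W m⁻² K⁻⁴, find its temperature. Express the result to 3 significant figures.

Surface area A = 4πR² = 4π(5.68×10⁶ m)² = 4.05421×10¹⁴ m².
P = σAT⁴ ⇒ T = (P/(σA))^(1/4) = (9.096×10¹⁷/(5.670×10⁻⁸×4.05421×10¹⁴))^(1/4) = 446 K.

T ≈ 446 K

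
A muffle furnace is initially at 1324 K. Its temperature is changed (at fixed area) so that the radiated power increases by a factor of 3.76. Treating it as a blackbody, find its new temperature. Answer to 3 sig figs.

T₂ ≈ 1.84×10³ K

P ∝ T⁴, so T₂/T₁ = (P₂/P₁)^(1/4) = (3.76)^(1/4) = 1.39251.
T₂ = 1324 × 1.39251 = 1.84×10³ K.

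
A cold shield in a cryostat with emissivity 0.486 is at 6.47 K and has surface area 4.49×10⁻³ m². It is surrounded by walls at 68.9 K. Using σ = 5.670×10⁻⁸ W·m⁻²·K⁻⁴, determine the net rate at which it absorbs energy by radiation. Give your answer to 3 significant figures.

Net gain ≈ 2.79×10⁻³ W

Area A = 4.49×10⁻³ m².
Net radiated power P_net = εσA(T⁴ − T₀⁴) = 0.486×5.670×10⁻⁸×4.49×10⁻³×(6.47⁴ − 68.9⁴).
T⁴ − T₀⁴ = 1752.33 − 2.25360×10⁷ = -2.25342×10⁷ K⁴, so P_net = -2.79×10⁻³ W — negative, meaning a net gain of 2.79×10⁻³ W.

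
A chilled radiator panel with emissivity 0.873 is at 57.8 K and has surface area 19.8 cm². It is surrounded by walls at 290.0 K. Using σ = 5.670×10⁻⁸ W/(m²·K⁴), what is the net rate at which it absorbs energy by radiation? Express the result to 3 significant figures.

Area A = 19.8 cm² = 1.98×10⁻³ m².
Net radiated power P_net = εσA(T⁴ − T₀⁴) = 0.873×5.670×10⁻⁸×1.98×10⁻³×(57.8⁴ − 290.0⁴).
T⁴ − T₀⁴ = 1.11612×10⁷ − 7.07281×10⁹ = -7.06165×10⁹ K⁴, so P_net = -0.692 W — negative, meaning a net gain of 0.692 W.

Net gain ≈ 0.692 W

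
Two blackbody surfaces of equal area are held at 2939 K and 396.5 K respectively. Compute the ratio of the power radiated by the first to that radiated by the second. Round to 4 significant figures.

P₁/P₂ ≈ 3019

With equal areas, P₁/P₂ = (T₁/T₂)⁴ = (2939/396.5)⁴ = 3019.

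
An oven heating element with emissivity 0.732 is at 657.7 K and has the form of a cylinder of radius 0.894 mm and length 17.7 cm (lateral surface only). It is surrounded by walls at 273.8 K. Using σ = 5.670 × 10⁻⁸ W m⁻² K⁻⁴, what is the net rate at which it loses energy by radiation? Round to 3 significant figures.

Lateral area A = 2πrL = 2π×8.94×10⁻⁴×0.177 = 9.94239×10⁻⁴ m².
Net radiated power P_net = εσA(T⁴ − T₀⁴) = 0.732×5.670×10⁻⁸×9.94239×10⁻⁴×(657.7⁴ − 273.8⁴).
T⁴ − T₀⁴ = 1.87116×10¹¹ − 5.61997×10⁹ = 1.81496×10¹¹ K⁴, so P_net = 7.49 W.

Net loss ≈ 7.49 W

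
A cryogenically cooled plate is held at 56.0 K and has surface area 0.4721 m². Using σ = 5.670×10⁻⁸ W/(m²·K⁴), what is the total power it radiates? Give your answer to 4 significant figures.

Area A = 0.4721 m².
P = σAT⁴ = 5.670×10⁻⁸ × 0.4721 × (56.0)⁴ = 0.2633 W.

P ≈ 0.2633 W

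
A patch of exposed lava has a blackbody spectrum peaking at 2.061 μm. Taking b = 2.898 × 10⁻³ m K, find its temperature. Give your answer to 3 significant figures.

T ≈ 1.41×10³ K

Wien's law gives T = b/λ_max = (2.898×10⁻³ m·K)/(2.061×10⁻⁶ m) = 1.41×10³ K.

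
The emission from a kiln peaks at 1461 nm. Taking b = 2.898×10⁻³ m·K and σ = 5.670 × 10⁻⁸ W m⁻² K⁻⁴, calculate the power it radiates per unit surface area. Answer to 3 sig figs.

I ≈ 8.78×10⁵ W/m²

Wien's law: T = b/λ_max = 2.898×10⁻³/1.461×10⁻⁶ = 1983.57 K.
Then I = σT⁴ = 5.670×10⁻⁸×(1983.57)⁴ = 8.78×10⁵ W/m².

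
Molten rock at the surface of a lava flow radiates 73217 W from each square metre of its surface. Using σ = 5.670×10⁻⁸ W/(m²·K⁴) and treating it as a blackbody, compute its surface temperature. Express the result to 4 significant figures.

T ≈ 1066 K

I = σT⁴, so T = (I/σ)^(1/4) = (73217/(5.670×10⁻⁸))^(1/4) = 1066 K.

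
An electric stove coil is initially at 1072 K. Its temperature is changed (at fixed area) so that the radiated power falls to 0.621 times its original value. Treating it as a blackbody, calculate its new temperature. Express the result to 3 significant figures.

T₂ ≈ 952 K

P ∝ T⁴, so T₂/T₁ = (P₂/P₁)^(1/4) = (0.621)^(1/4) = 0.887714.
T₂ = 1072 × 0.887714 = 952 K.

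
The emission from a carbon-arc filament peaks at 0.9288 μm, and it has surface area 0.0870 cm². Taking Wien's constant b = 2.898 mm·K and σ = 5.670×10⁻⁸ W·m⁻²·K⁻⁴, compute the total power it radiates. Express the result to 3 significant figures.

P ≈ 46.8 W

Wien's law: T = b/λ_max = 2.898×10⁻³/9.288×10⁻⁷ = 3120.16 K.
Area A = 0.0870 cm² = 8.70×10⁻⁶ m².
Then P = σAT⁴ = 5.670×10⁻⁸×8.70×10⁻⁶×(3120.16)⁴ = 46.8 W.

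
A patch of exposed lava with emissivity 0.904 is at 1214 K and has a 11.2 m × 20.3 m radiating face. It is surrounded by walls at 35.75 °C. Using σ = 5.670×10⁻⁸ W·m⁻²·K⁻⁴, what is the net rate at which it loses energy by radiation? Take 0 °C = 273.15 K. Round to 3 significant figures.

Net loss ≈ 2.52×10⁷ W

Surroundings: T = 35.75 °C + 273.15 = 308.90 K.
Area A = 11.2 × 20.3 = 227.36 m².
Net radiated power P_net = εσA(T⁴ − T₀⁴) = 0.904×5.670×10⁻⁸×227.36×(1214⁴ − 308.90⁴).
T⁴ − T₀⁴ = 2.17207×10¹² − 9.10483×10⁹ = 2.16297×10¹² K⁴, so P_net = 2.52×10⁷ W.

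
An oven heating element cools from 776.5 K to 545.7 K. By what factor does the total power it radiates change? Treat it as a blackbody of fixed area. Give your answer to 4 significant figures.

P₂/P₁ ≈ 0.2439

P ∝ T⁴, so P₂/P₁ = (T₂/T₁)⁴ = (545.7/776.5)⁴ = (0.702769)⁴ = 0.2439.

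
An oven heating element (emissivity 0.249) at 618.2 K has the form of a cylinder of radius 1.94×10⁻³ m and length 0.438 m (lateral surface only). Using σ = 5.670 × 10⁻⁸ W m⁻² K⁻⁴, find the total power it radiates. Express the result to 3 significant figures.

P ≈ 11.0 W

Lateral area A = 2πrL = 2π×1.94×10⁻³×0.438 = 5.33895×10⁻³ m².
P = εσAT⁴ = 0.249 × 5.670×10⁻⁸ × 5.33895×10⁻³ × (618.2)⁴ = 11.0 W.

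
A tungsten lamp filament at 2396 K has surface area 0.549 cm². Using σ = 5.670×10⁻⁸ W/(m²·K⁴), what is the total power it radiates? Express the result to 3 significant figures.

Area A = 0.549 cm² = 5.49×10⁻⁵ m².
P = σAT⁴ = 5.670×10⁻⁸ × 5.49×10⁻⁵ × (2396)⁴ = 103 W.

P ≈ 103 W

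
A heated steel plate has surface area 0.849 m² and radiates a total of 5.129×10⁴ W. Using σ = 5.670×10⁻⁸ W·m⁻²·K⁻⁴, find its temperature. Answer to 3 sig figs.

Area A = 0.849 m².
P = σAT⁴ ⇒ T = (P/(σA))^(1/4) = (5.129×10⁴/(5.670×10⁻⁸×0.849))^(1/4) = 1.02×10³ K.

T ≈ 1.02×10³ K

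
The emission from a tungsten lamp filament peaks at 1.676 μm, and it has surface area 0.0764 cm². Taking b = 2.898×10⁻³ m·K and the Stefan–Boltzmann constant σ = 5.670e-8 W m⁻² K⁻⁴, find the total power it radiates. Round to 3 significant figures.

P ≈ 3.87 W

Wien's law: T = b/λ_max = 2.898×10⁻³/1.676×10⁻⁶ = 1729.12 K.
Area A = 0.0764 cm² = 7.64×10⁻⁶ m².
Then P = σAT⁴ = 5.670×10⁻⁸×7.64×10⁻⁶×(1729.12)⁴ = 3.87 W.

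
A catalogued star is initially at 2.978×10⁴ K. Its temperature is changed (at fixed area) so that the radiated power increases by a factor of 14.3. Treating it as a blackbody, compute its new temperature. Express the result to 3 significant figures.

P ∝ T⁴, so T₂/T₁ = (P₂/P₁)^(1/4) = (14.3)^(1/4) = 1.94462.
T₂ = 2.978×10⁴ × 1.94462 = 5.79×10⁴ K.

T₂ ≈ 5.79×10⁴ K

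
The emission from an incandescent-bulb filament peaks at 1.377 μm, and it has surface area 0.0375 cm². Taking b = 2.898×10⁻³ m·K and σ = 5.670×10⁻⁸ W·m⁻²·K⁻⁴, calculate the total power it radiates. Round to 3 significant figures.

P ≈ 4.17 W

Wien's law: T = b/λ_max = 2.898×10⁻³/1.377×10⁻⁶ = 2104.58 K.
Area A = 0.0375 cm² = 3.75×10⁻⁶ m².
Then P = σAT⁴ = 5.670×10⁻⁸×3.75×10⁻⁶×(2104.58)⁴ = 4.17 W.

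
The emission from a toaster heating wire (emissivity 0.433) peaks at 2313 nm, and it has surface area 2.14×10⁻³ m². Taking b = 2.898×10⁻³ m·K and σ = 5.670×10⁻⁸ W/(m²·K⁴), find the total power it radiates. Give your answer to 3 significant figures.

P ≈ 129 W

Wien's law: T = b/λ_max = 2.898×10⁻³/2.313×10⁻⁶ = 1252.92 K.
Area A = 2.14×10⁻³ m².
Then P = εσAT⁴ = 0.433×5.670×10⁻⁸×2.14×10⁻³×(1252.92)⁴ = 129 W.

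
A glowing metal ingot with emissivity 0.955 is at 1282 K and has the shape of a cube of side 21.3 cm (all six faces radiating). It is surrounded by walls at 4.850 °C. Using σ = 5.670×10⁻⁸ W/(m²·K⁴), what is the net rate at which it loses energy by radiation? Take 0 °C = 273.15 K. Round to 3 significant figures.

Surroundings: T = 4.850 °C + 273.15 = 278.000 K.
Area A = 6s² = 6×(0.213 m)² = 0.272214 m².
Net radiated power P_net = εσA(T⁴ − T₀⁴) = 0.955×5.670×10⁻⁸×0.272214×(1282⁴ − 278.000⁴).
T⁴ − T₀⁴ = 2.70117×10¹² − 5.97282×10⁹ = 2.69520×10¹² K⁴, so P_net = 3.97×10⁴ W.

Net loss ≈ 3.97×10⁴ W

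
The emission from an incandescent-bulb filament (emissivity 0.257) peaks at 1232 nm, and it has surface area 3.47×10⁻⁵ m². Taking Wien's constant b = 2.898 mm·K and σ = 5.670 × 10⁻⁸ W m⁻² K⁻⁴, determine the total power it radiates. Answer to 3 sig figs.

Wien's law: T = b/λ_max = 2.898×10⁻³/1.232×10⁻⁶ = 2352.27 K.
Area A = 3.47×10⁻⁵ m².
Then P = εσAT⁴ = 0.257×5.670×10⁻⁸×3.47×10⁻⁵×(2352.27)⁴ = 15.5 W.

P ≈ 15.5 W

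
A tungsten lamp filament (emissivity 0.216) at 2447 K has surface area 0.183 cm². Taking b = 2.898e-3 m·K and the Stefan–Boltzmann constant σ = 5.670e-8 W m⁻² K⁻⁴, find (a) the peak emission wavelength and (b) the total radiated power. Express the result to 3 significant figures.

λ_max ≈ 1.18 μm; P ≈ 8.04 W

(a) λ_max = b/T = 2.898×10⁻³/2447 = 1.184×10⁻⁶ m = 1.18 μm.
Area A = 0.183 cm² = 1.83×10⁻⁵ m².
(b) P = εσAT⁴ = 0.216×5.670×10⁻⁸×1.83×10⁻⁵×(2447)⁴ = 8.04 W.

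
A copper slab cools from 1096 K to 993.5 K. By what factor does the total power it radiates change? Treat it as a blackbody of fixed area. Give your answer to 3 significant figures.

P ∝ T⁴, so P₂/P₁ = (T₂/T₁)⁴ = (993.5/1096)⁴ = (0.906478)⁴ = 0.675.

P₂/P₁ ≈ 0.675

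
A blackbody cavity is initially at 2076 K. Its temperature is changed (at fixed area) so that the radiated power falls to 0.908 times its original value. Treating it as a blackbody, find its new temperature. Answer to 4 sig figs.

P ∝ T⁴, so T₂/T₁ = (P₂/P₁)^(1/4) = (0.908)^(1/4) = 0.976161.
T₂ = 2076 × 0.976161 = 2027 K.

T₂ ≈ 2027 K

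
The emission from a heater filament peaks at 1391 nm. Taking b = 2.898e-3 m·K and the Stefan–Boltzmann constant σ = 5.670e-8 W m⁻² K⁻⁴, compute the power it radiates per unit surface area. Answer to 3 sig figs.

Wien's law: T = b/λ_max = 2.898×10⁻³/1.391×10⁻⁶ = 2083.39 K.
Then I = σT⁴ = 5.670×10⁻⁸×(2083.39)⁴ = 1.07×10⁶ W/m².

I ≈ 1.07×10⁶ W/m²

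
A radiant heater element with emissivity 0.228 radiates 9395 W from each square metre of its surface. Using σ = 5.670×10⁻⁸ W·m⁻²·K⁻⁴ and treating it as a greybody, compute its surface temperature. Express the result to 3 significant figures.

T ≈ 923 K

I = εσT⁴, so T = (I/εσ)^(1/4) = (9395/(0.228×5.670×10⁻⁸))^(1/4) = 923 K.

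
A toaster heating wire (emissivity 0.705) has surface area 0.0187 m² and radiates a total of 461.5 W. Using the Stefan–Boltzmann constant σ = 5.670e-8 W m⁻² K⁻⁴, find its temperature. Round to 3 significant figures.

T ≈ 886 K

Area A = 0.0187 m².
P = εσAT⁴ ⇒ T = (P/(εσA))^(1/4) = (461.5/(0.705×5.670×10⁻⁸×0.0187))^(1/4) = 886 K.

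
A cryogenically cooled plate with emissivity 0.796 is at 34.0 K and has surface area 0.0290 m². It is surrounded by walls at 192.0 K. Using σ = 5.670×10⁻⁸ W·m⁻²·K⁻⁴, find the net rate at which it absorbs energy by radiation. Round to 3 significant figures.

Area A = 0.0290 m².
Net radiated power P_net = εσA(T⁴ − T₀⁴) = 0.796×5.670×10⁻⁸×0.0290×(34.0⁴ − 192.0⁴).
T⁴ − T₀⁴ = 1.33634×10⁶ − 1.35895×10⁹ = -1.35761×10⁹ K⁴, so P_net = -1.78 W — negative, meaning a net gain of 1.78 W.

Net gain ≈ 1.78 W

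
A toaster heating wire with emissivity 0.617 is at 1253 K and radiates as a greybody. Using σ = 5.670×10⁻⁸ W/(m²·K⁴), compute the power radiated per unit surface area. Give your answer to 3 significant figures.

Stefan–Boltzmann: I = εσT⁴ = 0.617 × 5.670×10⁻⁸ × (1253)⁴ = 8.62×10⁴ W/m².

I ≈ 8.62×10⁴ W/m²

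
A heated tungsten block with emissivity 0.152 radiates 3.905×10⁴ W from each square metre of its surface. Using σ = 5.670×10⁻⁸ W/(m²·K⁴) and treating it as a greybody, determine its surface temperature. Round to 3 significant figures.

I = εσT⁴, so T = (I/εσ)^(1/4) = (3.905×10⁴/(0.152×5.670×10⁻⁸))^(1/4) = 1.46×10³ K.

T ≈ 1.46×10³ K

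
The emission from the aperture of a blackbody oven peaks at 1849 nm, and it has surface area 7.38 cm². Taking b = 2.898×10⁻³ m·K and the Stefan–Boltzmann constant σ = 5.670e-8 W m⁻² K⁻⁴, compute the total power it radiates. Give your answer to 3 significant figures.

P ≈ 253 W

Wien's law: T = b/λ_max = 2.898×10⁻³/1.849×10⁻⁶ = 1567.33 K.
Area A = 7.38 cm² = 7.38×10⁻⁴ m².
Then P = σAT⁴ = 5.670×10⁻⁸×7.38×10⁻⁴×(1567.33)⁴ = 253 W.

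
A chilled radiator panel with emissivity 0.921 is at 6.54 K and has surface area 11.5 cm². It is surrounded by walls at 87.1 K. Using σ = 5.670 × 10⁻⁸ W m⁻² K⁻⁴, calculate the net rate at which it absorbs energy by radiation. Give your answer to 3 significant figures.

Net gain ≈ 3.46×10⁻³ W

Area A = 11.5 cm² = 1.15×10⁻³ m².
Net radiated power P_net = εσA(T⁴ − T₀⁴) = 0.921×5.670×10⁻⁸×1.15×10⁻³×(6.54⁴ − 87.1⁴).
T⁴ − T₀⁴ = 1829.41 − 5.75536×10⁷ = -5.75518×10⁷ K⁴, so P_net = -3.46×10⁻³ W — negative, meaning a net gain of 3.46×10⁻³ W.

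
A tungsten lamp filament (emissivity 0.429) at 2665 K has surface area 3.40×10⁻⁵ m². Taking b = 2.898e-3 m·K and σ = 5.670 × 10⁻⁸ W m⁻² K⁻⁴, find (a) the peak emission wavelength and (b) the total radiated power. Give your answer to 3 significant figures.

(a) λ_max = b/T = 2.898×10⁻³/2665 = 1.087×10⁻⁶ m = 1.09×10³ nm.
Area A = 3.40×10⁻⁵ m².
(b) P = εσAT⁴ = 0.429×5.670×10⁻⁸×3.40×10⁻⁵×(2665)⁴ = 41.7 W.

λ_max ≈ 1.09×10³ nm; P ≈ 41.7 W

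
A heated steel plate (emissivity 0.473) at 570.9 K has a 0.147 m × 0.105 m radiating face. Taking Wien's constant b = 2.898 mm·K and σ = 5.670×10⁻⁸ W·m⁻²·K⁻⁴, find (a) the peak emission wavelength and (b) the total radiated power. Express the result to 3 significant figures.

(a) λ_max = b/T = 2.898×10⁻³/570.9 = 5.076×10⁻⁶ m = 5.08 μm.
Area A = 0.147 × 0.105 = 0.015435 m².
(b) P = εσAT⁴ = 0.473×5.670×10⁻⁸×0.015435×(570.9)⁴ = 44.0 W.

λ_max ≈ 5.08 μm; P ≈ 44.0 W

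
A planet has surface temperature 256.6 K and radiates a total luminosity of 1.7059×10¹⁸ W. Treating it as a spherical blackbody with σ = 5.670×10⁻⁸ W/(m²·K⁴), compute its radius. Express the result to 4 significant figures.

R ≈ 2.350×10⁷ m

L = 4πR²σT⁴ ⇒ R = √(L/(4πσT⁴)).
σT⁴ = 245.816 W/m², so R = √(1.7059×10¹⁸/(4π×245.816)) = 2.350×10⁷ m.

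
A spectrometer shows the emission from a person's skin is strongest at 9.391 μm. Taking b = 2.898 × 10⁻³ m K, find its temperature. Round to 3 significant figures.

T ≈ 309 K

Wien's law gives T = b/λ_max = (2.898×10⁻³ m·K)/(9.391×10⁻⁶ m) = 309 K.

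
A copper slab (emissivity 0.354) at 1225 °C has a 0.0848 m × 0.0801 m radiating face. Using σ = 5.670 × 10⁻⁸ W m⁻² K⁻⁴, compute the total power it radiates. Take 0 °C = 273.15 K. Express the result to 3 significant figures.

P ≈ 687 W

T = 1225 °C + 273.15 = 1498.15 K.
Area A = 0.0848 × 0.0801 = 6.79248×10⁻³ m².
P = εσAT⁴ = 0.354 × 5.670×10⁻⁸ × 6.79248×10⁻³ × (1498.15)⁴ = 687 W.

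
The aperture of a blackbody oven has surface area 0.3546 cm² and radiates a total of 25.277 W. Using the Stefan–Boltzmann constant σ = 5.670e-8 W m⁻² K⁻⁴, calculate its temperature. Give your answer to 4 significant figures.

T ≈ 1883 K

Area A = 0.3546 cm² = 3.546×10⁻⁵ m².
P = σAT⁴ ⇒ T = (P/(σA))^(1/4) = (25.277/(5.670×10⁻⁸×3.546×10⁻⁵))^(1/4) = 1883 K.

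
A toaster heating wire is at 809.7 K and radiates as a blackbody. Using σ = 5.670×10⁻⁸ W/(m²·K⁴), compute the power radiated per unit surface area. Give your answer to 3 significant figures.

Stefan–Boltzmann: I = σT⁴ = 5.670×10⁻⁸ × (809.7)⁴ = 2.44×10⁴ W/m².

I ≈ 2.44×10⁴ W/m²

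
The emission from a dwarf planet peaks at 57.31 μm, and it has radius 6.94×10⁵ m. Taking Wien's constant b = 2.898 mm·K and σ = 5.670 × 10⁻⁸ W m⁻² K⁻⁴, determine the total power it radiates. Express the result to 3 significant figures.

P ≈ 2.24×10¹² W

Wien's law: T = b/λ_max = 2.898×10⁻³/5.731×10⁻⁵ = 50.5671 K.
Surface area A = 4πR² = 4π(6.94×10⁵ m)² = 6.05242×10¹² m².
Then P = σAT⁴ = 5.670×10⁻⁸×6.05242×10¹²×(50.5671)⁴ = 2.24×10¹² W.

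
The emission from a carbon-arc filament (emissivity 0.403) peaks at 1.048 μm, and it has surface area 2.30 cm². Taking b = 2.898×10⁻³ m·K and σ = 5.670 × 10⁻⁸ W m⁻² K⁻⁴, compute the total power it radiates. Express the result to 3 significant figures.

Wien's law: T = b/λ_max = 2.898×10⁻³/1.048×10⁻⁶ = 2765.27 K.
Area A = 2.30 cm² = 2.30×10⁻⁴ m².
Then P = εσAT⁴ = 0.403×5.670×10⁻⁸×2.30×10⁻⁴×(2765.27)⁴ = 307 W.

P ≈ 307 W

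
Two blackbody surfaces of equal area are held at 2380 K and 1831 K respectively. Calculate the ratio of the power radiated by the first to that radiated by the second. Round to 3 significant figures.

With equal areas, P₁/P₂ = (T₁/T₂)⁴ = (2380/1831)⁴ = 2.85.

P₁/P₂ ≈ 2.85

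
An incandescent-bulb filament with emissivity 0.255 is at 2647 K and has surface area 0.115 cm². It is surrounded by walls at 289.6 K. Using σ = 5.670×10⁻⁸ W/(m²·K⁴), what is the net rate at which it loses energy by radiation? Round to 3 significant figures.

Area A = 0.115 cm² = 1.15×10⁻⁵ m².
Net radiated power P_net = εσA(T⁴ − T₀⁴) = 0.255×5.670×10⁻⁸×1.15×10⁻⁵×(2647⁴ − 289.6⁴).
T⁴ − T₀⁴ = 4.90926×10¹³ − 7.03387×10⁹ = 4.90856×10¹³ K⁴, so P_net = 8.16 W.

Net loss ≈ 8.16 W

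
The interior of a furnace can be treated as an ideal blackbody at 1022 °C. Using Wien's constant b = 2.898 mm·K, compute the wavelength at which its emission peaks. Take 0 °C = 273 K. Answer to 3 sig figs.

λ_max ≈ 2.24×10³ nm

T = 1022 °C + 273 = 1295 K.
Wien's displacement law: λ_max = b/T = (2.898×10⁻³ m·K)/(1295 K) = 2.238×10⁻⁶ m.
That is 2.24×10³ nm, in the infrared range.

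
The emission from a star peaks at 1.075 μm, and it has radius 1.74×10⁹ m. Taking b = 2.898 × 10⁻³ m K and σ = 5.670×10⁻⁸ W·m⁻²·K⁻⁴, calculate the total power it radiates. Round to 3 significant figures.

Wien's law: T = b/λ_max = 2.898×10⁻³/1.075×10⁻⁶ = 2695.81 K.
Surface area A = 4πR² = 4π(1.74×10⁹ m)² = 3.80459×10¹⁹ m².
Then P = σAT⁴ = 5.670×10⁻⁸×3.80459×10¹⁹×(2695.81)⁴ = 1.14×10²⁶ W.

P ≈ 1.14×10²⁶ W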